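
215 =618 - 403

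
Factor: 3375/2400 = 45/32 = 2^( - 5)*3^2*5^1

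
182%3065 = 182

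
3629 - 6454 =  - 2825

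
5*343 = 1715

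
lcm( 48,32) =96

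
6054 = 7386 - 1332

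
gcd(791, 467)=1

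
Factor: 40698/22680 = 323/180 = 2^( - 2)*3^(-2 )* 5^(-1)*17^1* 19^1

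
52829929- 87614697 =-34784768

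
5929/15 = 5929/15 =395.27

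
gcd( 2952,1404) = 36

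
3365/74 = 45 + 35/74  =  45.47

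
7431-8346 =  - 915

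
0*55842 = 0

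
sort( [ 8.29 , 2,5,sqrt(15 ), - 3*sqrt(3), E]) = [ - 3*sqrt(3), 2, E, sqrt(15),5,8.29]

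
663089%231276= 200537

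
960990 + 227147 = 1188137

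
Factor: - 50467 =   -  109^1 * 463^1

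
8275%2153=1816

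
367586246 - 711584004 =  - 343997758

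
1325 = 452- - 873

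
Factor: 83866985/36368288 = 2^( - 5 ) * 5^1* 11^(  -  1)* 29^1* 43^1*  13451^1*103319^( - 1)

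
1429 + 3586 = 5015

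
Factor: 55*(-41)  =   - 2255 = - 5^1*11^1*41^1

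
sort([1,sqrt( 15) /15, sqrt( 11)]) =[sqrt(15)/15, 1,sqrt( 11)]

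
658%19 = 12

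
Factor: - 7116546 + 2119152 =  - 4997394 =- 2^1*3^2 *23^1*12071^1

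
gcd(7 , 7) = 7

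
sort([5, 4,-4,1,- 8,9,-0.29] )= [ - 8, - 4, - 0.29, 1, 4, 5,9]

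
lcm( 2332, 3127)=137588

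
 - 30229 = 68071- 98300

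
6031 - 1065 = 4966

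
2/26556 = 1/13278 = 0.00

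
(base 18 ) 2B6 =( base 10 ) 852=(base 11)705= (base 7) 2325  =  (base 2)1101010100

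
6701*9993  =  66963093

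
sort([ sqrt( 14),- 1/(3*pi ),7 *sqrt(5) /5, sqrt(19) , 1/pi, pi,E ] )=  [ -1/(3* pi ),1/pi,E,7* sqrt ( 5) /5,pi,sqrt(14),sqrt (19)]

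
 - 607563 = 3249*( - 187 )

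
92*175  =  16100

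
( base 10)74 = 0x4a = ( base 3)2202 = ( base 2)1001010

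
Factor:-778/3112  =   - 1/4 = - 2^( - 2)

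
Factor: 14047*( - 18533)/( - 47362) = 2^( - 1)*7^( - 1)*11^1*17^( - 1)*43^1 *199^( - 1)*431^1*1277^1 = 260333051/47362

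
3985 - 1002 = 2983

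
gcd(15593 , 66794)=1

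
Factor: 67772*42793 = 2^2*16943^1*42793^1 = 2900167196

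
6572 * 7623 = 50098356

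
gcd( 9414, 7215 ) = 3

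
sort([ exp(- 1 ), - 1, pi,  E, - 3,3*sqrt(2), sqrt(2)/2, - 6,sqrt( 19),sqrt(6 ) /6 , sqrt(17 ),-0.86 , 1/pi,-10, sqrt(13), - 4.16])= [ - 10, - 6, - 4.16, - 3, - 1, - 0.86, 1/pi,exp( - 1),sqrt (6 )/6, sqrt( 2 )/2, E, pi, sqrt (13),sqrt(17), 3*sqrt( 2 ), sqrt(19 )]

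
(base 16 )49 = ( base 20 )3D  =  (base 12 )61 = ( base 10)73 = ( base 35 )23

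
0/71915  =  0 = 0.00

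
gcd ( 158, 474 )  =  158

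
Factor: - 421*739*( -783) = 243606177=3^3*29^1*421^1*739^1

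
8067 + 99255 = 107322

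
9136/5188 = 1 + 987/1297 = 1.76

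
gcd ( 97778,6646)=2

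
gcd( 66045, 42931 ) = 7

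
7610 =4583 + 3027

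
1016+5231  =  6247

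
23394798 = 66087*354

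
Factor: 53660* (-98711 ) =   -  2^2*5^1*2683^1*98711^1 = - 5296832260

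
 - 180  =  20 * ( - 9)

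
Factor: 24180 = 2^2*3^1 * 5^1*13^1 * 31^1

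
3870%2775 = 1095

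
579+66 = 645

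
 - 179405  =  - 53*3385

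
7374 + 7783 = 15157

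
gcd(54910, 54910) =54910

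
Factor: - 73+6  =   - 67 = - 67^1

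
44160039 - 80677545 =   -  36517506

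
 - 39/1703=  -  1  +  128/131 = - 0.02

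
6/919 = 6/919 = 0.01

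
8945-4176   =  4769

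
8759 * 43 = 376637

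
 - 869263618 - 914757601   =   - 1784021219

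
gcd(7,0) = 7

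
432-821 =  - 389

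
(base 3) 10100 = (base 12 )76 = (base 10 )90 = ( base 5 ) 330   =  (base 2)1011010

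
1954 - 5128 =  - 3174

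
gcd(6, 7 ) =1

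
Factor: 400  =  2^4 * 5^2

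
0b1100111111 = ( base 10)831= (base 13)4bc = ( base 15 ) 3a6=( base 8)1477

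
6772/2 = 3386 = 3386.00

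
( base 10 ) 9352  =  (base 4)2102020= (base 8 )22210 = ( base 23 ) HFE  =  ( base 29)b3e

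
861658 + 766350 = 1628008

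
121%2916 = 121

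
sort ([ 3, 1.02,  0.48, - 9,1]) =[  -  9,  0.48, 1,1.02, 3]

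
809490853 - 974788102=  - 165297249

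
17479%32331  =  17479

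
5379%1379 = 1242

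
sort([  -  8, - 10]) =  [ - 10, - 8 ] 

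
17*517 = 8789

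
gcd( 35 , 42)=7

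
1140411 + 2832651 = 3973062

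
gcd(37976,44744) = 376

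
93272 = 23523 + 69749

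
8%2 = 0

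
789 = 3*263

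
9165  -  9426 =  - 261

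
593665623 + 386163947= 979829570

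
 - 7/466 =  - 7/466 = - 0.02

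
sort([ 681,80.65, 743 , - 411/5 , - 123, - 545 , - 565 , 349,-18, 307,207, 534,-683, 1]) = [ - 683, -565, - 545 ,-123 , - 411/5, - 18,1,80.65, 207, 307,349,534, 681, 743 ] 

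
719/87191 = 719/87191 = 0.01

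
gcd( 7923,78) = 3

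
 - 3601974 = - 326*11049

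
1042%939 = 103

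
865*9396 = 8127540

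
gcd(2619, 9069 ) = 3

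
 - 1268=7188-8456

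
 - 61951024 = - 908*68228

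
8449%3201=2047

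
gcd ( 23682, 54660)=6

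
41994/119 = 352  +  106/119 = 352.89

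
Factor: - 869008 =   -  2^4*7^1*7759^1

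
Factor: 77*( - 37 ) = -7^1 * 11^1*37^1 = -  2849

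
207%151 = 56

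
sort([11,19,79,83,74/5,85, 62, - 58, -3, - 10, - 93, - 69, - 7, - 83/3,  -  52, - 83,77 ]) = [-93,  -  83 ,- 69, - 58,-52,-83/3,- 10, - 7, - 3,11,74/5, 19, 62,77,79,83, 85 ] 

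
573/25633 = 573/25633 = 0.02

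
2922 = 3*974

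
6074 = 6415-341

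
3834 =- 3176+7010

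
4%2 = 0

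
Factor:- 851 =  - 23^1 * 37^1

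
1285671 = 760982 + 524689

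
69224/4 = 17306  =  17306.00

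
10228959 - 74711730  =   - 64482771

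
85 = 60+25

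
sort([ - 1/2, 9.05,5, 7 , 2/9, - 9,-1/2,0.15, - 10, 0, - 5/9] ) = [-10, - 9, - 5/9, - 1/2,-1/2, 0,0.15,2/9, 5,7, 9.05]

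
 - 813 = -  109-704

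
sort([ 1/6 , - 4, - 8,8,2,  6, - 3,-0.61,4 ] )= [  -  8, - 4,-3, - 0.61 , 1/6, 2, 4 , 6,  8] 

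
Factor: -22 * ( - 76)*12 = 20064 = 2^5*3^1 * 11^1*19^1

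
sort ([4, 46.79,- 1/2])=[ -1/2,4,46.79]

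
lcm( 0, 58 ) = 0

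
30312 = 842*36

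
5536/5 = 5536/5 = 1107.20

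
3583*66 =236478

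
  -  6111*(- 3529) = 21565719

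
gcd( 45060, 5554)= 2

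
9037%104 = 93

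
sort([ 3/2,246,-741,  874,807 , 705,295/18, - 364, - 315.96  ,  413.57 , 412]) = [ - 741,  -  364,- 315.96,  3/2,  295/18,246,412 , 413.57,705, 807,874]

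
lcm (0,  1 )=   0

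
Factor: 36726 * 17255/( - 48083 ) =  - 90529590/6869 = - 2^1*3^1*5^1 *17^1 * 29^1*6121^1*6869^( -1 ) 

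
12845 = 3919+8926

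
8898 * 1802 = 16034196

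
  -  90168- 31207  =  - 121375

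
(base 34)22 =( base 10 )70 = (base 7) 130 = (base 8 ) 106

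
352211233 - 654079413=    - 301868180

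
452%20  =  12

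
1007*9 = 9063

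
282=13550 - 13268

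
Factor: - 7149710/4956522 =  - 3^( - 1 ) * 5^1 * 714971^1*826087^( - 1) = - 3574855/2478261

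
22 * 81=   1782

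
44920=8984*5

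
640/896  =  5/7 =0.71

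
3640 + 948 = 4588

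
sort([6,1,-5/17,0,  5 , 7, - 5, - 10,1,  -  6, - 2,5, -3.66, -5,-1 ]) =[ - 10, -6 , - 5, - 5, - 3.66,  -  2, - 1, -5/17,0,1,  1, 5, 5,  6,7]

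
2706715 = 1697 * 1595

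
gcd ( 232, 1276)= 116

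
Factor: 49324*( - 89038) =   -  2^3 *11^1*19^1* 59^1 * 44519^1  =  -4391710312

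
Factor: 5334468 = 2^2*3^1*444539^1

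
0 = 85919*0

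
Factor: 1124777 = 443^1*2539^1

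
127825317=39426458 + 88398859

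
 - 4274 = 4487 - 8761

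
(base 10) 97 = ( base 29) 3a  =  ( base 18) 57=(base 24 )41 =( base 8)141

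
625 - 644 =  -  19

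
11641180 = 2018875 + 9622305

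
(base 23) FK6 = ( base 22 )h7j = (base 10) 8401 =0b10000011010001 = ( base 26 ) cb3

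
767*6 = 4602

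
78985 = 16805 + 62180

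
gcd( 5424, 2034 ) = 678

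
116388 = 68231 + 48157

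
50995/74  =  50995/74 =689.12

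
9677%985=812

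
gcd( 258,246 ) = 6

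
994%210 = 154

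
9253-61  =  9192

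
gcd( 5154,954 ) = 6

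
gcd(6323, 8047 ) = 1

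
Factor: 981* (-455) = -446355 =- 3^2*5^1*7^1* 13^1*109^1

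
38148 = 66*578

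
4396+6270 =10666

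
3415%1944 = 1471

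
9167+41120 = 50287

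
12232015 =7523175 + 4708840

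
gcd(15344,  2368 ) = 16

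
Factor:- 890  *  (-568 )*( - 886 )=  -  2^5*5^1 * 71^1*89^1 * 443^1 = - 447890720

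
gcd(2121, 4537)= 1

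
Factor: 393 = 3^1*  131^1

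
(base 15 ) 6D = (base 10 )103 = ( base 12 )87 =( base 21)4j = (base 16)67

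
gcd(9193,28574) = 1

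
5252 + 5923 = 11175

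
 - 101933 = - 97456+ -4477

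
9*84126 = 757134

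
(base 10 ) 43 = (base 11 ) 3A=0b101011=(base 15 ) 2d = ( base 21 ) 21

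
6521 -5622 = 899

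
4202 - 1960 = 2242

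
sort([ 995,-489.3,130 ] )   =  [-489.3, 130,995 ] 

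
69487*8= 555896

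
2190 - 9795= -7605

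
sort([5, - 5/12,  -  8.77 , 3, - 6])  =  [ - 8.77,-6,-5/12,3,5] 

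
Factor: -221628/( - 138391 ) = 2^2*3^1*73^1*547^ ( - 1 ) = 876/547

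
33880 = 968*35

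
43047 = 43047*1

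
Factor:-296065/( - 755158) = 2^( - 1 )*5^1* 7^1*11^1*491^(  -  1 )=385/982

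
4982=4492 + 490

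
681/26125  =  681/26125 = 0.03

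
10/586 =5/293 = 0.02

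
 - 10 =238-248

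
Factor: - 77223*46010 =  - 3553030230 = - 2^1*3^1*5^1*43^1*107^1 * 25741^1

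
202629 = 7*28947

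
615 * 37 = 22755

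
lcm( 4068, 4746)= 28476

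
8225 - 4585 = 3640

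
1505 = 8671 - 7166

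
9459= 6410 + 3049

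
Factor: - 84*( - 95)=7980=2^2 * 3^1*5^1*7^1*19^1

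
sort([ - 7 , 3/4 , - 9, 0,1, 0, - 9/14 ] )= [-9, - 7, -9/14, 0 , 0,3/4, 1]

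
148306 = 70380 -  - 77926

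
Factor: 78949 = 13^1*6073^1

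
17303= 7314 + 9989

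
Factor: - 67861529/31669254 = - 2^(  -  1 )*3^( - 2 )*821^( - 1 )*2143^ ( - 1) * 67861529^1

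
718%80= 78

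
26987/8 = 3373  +  3/8 = 3373.38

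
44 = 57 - 13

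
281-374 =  - 93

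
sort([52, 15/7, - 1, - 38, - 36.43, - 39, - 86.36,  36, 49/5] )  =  [ - 86.36, - 39, - 38, - 36.43, - 1, 15/7,49/5,36,  52]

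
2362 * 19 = 44878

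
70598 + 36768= 107366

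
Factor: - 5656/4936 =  - 7^1*101^1*617^( - 1 ) = -707/617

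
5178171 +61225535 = 66403706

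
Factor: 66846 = 2^1*3^1 * 13^1 * 857^1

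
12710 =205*62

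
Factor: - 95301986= -2^1*13^1*19^1*103^1*1873^1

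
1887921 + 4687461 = 6575382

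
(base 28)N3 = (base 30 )LH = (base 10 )647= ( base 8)1207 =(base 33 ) JK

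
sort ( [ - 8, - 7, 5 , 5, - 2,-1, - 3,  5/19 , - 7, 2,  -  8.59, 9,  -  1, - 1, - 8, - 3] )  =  [ - 8.59,-8, - 8, - 7,-7, - 3, - 3, - 2,-1,- 1,- 1,  5/19, 2,  5, 5, 9]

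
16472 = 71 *232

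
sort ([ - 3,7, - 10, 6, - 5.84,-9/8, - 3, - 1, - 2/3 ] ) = [ - 10, - 5.84, - 3 , - 3,-9/8, - 1, - 2/3, 6,7 ] 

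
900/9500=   9/95=0.09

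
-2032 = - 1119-913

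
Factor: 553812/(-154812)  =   - 347/97= - 97^(  -  1)*347^1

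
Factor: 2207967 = 3^1*277^1*2657^1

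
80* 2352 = 188160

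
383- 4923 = - 4540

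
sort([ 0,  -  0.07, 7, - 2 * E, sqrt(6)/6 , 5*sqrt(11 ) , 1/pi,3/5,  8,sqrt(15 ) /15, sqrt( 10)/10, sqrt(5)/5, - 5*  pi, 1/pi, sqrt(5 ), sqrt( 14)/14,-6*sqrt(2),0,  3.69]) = [-5*pi,-6* sqrt(  2),-2 *E, - 0.07, 0, 0, sqrt (15 ) /15,sqrt(14 ) /14, sqrt( 10)/10, 1/pi, 1/pi,  sqrt (6 ) /6, sqrt( 5 ) /5, 3/5, sqrt(5 ),3.69, 7,8, 5*sqrt ( 11 ) ]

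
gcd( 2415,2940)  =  105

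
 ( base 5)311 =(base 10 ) 81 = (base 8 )121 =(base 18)49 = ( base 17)4d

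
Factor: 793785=3^1*5^1 * 52919^1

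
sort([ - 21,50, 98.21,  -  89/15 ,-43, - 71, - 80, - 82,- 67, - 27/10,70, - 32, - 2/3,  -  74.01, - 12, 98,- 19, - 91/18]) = [-82,-80  , - 74.01,-71, - 67,  -  43, - 32, - 21,  -  19,- 12,  -  89/15, - 91/18,-27/10,- 2/3,50,70,98, 98.21]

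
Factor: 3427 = 23^1*149^1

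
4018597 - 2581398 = 1437199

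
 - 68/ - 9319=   68/9319 = 0.01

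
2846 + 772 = 3618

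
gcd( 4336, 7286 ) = 2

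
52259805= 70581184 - 18321379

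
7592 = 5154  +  2438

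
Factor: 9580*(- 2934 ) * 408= - 11467949760 = -2^6*3^3*5^1*17^1* 163^1*479^1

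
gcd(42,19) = 1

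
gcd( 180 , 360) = 180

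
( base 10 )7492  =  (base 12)4404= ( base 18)1524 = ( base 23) e3h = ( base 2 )1110101000100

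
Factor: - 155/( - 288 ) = 2^(-5 )*3^( - 2) * 5^1*31^1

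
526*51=26826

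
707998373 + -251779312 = 456219061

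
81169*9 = 730521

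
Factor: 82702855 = 5^1*16540571^1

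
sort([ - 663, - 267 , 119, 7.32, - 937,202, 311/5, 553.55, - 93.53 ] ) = [ - 937, - 663, - 267, - 93.53 , 7.32,  311/5, 119,  202, 553.55] 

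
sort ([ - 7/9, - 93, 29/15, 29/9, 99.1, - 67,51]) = [ - 93, - 67,-7/9,29/15, 29/9 , 51,99.1]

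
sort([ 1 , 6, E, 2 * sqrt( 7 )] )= [1 , E,2*sqrt( 7),  6 ]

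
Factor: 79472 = 2^4 * 4967^1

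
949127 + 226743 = 1175870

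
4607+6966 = 11573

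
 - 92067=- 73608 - 18459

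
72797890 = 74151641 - 1353751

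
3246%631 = 91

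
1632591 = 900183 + 732408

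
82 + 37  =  119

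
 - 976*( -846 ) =825696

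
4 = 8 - 4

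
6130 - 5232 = 898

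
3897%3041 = 856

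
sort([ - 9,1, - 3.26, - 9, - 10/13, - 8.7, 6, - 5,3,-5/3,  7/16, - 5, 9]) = [ - 9, - 9  , - 8.7, - 5, - 5, - 3.26,  -  5/3, - 10/13, 7/16,1,3,6, 9 ]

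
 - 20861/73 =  - 286 + 17/73=- 285.77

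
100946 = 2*50473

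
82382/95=82382/95 =867.18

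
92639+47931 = 140570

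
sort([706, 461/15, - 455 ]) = [ - 455,461/15, 706]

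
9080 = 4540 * 2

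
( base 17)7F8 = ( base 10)2286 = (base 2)100011101110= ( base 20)5E6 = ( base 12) 13a6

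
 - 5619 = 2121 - 7740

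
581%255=71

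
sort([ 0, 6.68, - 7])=[ - 7, 0,  6.68]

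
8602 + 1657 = 10259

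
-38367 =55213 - 93580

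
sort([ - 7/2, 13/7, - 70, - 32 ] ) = [ - 70,  -  32,-7/2 , 13/7 ] 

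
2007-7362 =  - 5355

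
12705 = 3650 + 9055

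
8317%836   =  793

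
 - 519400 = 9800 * (-53 ) 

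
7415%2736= 1943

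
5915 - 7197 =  - 1282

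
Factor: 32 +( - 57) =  - 25 = - 5^2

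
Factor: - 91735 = -5^1*7^1*2621^1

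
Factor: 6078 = 2^1*3^1*1013^1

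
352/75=352/75=4.69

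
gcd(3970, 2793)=1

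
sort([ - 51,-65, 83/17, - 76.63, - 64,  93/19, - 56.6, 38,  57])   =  [ - 76.63, - 65,  -  64, - 56.6, - 51,83/17, 93/19, 38, 57]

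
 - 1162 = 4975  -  6137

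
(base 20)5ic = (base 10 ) 2372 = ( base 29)2NN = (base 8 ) 4504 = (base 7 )6626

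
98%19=3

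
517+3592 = 4109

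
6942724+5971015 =12913739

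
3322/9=369 + 1/9 =369.11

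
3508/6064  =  877/1516 = 0.58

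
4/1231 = 4/1231= 0.00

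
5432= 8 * 679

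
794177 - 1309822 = - 515645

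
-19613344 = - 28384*691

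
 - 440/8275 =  - 1  +  1567/1655 = - 0.05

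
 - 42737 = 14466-57203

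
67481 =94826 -27345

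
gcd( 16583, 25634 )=7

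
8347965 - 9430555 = - 1082590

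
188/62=94/31 = 3.03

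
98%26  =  20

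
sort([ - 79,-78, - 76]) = [ - 79, - 78, - 76]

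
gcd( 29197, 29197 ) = 29197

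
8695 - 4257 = 4438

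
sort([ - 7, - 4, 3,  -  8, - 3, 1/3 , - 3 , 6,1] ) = [ - 8, - 7,-4, - 3, - 3 , 1/3, 1, 3,6 ] 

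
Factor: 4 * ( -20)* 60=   -  2^6*3^1*5^2=   - 4800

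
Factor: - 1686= -2^1 * 3^1*281^1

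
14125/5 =2825 = 2825.00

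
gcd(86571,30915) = 9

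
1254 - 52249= -50995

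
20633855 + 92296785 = 112930640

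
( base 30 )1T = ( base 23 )2d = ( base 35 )1O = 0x3B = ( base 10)59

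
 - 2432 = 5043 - 7475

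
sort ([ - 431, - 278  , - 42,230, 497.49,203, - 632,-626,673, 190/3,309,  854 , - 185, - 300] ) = [-632, - 626,-431, - 300, - 278,-185 , - 42,  190/3,203, 230, 309, 497.49,673, 854] 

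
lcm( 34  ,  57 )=1938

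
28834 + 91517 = 120351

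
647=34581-33934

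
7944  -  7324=620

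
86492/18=43246/9 =4805.11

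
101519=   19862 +81657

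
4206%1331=213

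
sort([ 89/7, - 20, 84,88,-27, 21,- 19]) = [ - 27, - 20,-19, 89/7,21,84,88 ] 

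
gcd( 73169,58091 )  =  1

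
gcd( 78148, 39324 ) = 4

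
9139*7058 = 64503062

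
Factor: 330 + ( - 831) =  - 501  =  - 3^1*167^1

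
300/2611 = 300/2611 = 0.11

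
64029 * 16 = 1024464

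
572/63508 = 143/15877 = 0.01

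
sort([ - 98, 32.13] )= [ - 98,32.13] 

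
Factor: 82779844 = 2^2*7^1*919^1*3217^1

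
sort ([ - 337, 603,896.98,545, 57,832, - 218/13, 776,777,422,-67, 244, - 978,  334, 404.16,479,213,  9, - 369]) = [  -  978, - 369,- 337,  -  67, - 218/13,9, 57, 213,244 , 334, 404.16,422,479,545,603  ,  776,777,832, 896.98 ]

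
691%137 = 6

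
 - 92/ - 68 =1+6/17 = 1.35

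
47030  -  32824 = 14206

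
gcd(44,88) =44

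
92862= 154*603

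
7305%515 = 95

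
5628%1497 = 1137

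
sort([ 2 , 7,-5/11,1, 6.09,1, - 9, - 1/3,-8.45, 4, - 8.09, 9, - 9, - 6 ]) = [ - 9,-9,-8.45, - 8.09, - 6,- 5/11, - 1/3,1, 1 , 2, 4,  6.09, 7,9] 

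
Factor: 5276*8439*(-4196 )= -2^4 *3^1*29^1*97^1*  1049^1* 1319^1 = - 186823392144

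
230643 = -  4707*(  -  49) 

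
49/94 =49/94=0.52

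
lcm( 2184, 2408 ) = 93912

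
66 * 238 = 15708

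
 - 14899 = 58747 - 73646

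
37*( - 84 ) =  - 3108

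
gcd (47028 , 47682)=6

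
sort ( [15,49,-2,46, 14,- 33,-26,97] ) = [  -  33, - 26 ,-2, 14,  15 , 46 , 49, 97 ] 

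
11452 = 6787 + 4665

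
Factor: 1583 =1583^1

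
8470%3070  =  2330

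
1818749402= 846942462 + 971806940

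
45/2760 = 3/184  =  0.02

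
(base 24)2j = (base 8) 103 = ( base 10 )67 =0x43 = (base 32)23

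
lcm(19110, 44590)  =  133770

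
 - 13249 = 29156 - 42405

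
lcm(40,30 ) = 120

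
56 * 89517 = 5012952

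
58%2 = 0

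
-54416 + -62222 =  - 116638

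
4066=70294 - 66228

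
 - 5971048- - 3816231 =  -2154817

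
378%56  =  42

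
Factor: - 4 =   -  2^2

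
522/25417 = 522/25417 = 0.02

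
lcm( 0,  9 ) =0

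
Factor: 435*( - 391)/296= - 170085/296=-  2^( - 3)*3^1* 5^1*17^1*23^1*29^1*37^( - 1 )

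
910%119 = 77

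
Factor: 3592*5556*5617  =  2^5*3^1*41^1*137^1*449^1*463^1 = 112099322784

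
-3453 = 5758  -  9211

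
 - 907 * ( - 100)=90700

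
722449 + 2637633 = 3360082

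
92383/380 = 243 + 43/380 = 243.11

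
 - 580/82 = - 8+ 38/41=- 7.07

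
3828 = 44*87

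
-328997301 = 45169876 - 374167177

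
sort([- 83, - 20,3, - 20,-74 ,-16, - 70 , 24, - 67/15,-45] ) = [-83,  -  74,-70, - 45 , - 20,-20, -16,- 67/15,3, 24 ] 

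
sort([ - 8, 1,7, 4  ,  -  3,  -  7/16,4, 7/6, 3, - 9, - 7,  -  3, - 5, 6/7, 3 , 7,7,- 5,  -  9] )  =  [-9, - 9, -8, - 7, - 5, - 5,  -  3, - 3,  -  7/16, 6/7,1 , 7/6 , 3, 3, 4, 4, 7 , 7, 7]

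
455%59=42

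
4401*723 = 3181923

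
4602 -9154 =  - 4552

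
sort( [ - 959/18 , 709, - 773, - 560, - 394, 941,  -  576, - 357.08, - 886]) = [-886, - 773, - 576, - 560, - 394,-357.08 ,  -  959/18,709,941] 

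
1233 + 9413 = 10646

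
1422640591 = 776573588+646067003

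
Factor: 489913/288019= 293^(-1)*983^( - 1 ) *489913^1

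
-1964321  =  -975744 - 988577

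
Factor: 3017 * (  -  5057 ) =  - 15256969 = - 7^1 * 13^1 * 389^1 * 431^1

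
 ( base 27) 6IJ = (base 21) B17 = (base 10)4879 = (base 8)11417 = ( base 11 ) 3736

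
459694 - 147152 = 312542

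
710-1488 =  - 778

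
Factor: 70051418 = 2^1 * 35025709^1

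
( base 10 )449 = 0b111000001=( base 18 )16h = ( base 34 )D7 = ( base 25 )HO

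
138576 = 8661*16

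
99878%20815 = 16618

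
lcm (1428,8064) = 137088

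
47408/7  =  47408/7 = 6772.57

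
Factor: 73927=7^1*59^1 * 179^1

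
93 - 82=11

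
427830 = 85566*5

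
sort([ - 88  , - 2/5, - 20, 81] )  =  [ - 88,-20, - 2/5, 81]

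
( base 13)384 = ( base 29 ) l6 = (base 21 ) 186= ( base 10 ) 615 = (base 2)1001100111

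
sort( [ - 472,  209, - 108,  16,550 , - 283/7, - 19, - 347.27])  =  [ -472, - 347.27 , - 108, - 283/7 , - 19, 16, 209, 550]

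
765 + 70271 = 71036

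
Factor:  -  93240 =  - 2^3 * 3^2 * 5^1*7^1*37^1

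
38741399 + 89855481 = 128596880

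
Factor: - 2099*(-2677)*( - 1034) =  - 5810069782 = - 2^1*11^1*47^1 *2099^1 *2677^1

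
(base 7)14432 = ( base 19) b12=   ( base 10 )3992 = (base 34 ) 3fe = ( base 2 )111110011000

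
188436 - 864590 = -676154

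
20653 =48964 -28311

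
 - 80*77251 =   -  6180080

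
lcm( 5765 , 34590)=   34590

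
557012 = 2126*262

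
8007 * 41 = 328287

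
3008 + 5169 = 8177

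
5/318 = 5/318 = 0.02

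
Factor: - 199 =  - 199^1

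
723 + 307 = 1030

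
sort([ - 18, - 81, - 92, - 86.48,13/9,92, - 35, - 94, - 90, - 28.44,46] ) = [ - 94, - 92,-90 , - 86.48, - 81 , - 35,-28.44, - 18 , 13/9,46, 92] 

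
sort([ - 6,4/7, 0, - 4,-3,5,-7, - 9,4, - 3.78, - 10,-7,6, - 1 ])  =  [ - 10,- 9, - 7, - 7, - 6, - 4 , - 3.78, - 3, - 1,0, 4/7,4,5,6]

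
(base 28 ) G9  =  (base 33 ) DS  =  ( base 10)457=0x1c9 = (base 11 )386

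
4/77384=1/19346 = 0.00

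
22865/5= 4573  =  4573.00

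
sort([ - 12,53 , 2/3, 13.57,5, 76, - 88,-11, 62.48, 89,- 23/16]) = [ - 88, - 12, - 11, - 23/16, 2/3 , 5 , 13.57,53,62.48, 76, 89] 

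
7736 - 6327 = 1409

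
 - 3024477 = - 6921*437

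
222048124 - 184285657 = 37762467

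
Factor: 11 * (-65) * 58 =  - 2^1*5^1*  11^1*13^1*29^1= -41470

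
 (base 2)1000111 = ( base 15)4B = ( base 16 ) 47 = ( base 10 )71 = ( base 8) 107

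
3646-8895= -5249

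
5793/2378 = 2 + 1037/2378   =  2.44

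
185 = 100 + 85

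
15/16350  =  1/1090 = 0.00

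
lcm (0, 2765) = 0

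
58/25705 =58/25705= 0.00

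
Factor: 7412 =2^2*17^1*109^1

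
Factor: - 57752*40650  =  -2347618800= - 2^4*3^1*5^2*271^1*7219^1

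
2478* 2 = 4956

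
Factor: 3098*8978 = 27813844 = 2^2*67^2*1549^1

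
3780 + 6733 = 10513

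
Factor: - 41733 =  - 3^2* 4637^1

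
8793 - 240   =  8553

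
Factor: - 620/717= -2^2*3^(  -  1)*5^1* 31^1*239^( - 1) 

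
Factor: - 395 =-5^1*79^1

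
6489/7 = 927 = 927.00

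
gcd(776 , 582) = 194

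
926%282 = 80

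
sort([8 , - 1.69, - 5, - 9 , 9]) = [-9, - 5,  -  1.69,8, 9 ]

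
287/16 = 287/16 = 17.94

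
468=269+199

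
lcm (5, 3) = 15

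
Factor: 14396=2^2*59^1 *61^1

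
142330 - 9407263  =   - 9264933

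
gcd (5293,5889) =1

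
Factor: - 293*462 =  - 2^1*3^1*7^1 * 11^1*293^1 = - 135366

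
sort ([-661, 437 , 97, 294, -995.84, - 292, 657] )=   [ - 995.84, - 661, - 292,  97,  294,437,657] 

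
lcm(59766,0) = 0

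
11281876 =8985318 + 2296558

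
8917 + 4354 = 13271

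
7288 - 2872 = 4416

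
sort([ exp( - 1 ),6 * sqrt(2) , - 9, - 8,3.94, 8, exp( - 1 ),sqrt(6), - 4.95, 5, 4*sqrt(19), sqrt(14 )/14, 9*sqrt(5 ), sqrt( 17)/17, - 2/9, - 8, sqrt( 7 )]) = [ - 9, -8, - 8 , - 4.95, - 2/9, sqrt( 17)/17, sqrt(14) /14,exp( - 1), exp(-1 ), sqrt( 6), sqrt( 7), 3.94,  5,8,6*sqrt( 2 ),4*sqrt(19),9 * sqrt(5)]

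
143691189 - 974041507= - 830350318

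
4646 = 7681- 3035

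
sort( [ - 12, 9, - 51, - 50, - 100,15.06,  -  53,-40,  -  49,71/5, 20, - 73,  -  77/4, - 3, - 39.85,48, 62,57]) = [-100,-73, - 53,  -  51, - 50, - 49,- 40, - 39.85,-77/4, - 12, - 3,9, 71/5, 15.06,  20, 48,  57, 62 ] 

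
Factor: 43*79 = 43^1 * 79^1 = 3397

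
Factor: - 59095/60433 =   -  5^1 *53^1*271^( - 1) =- 265/271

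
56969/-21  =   - 2713 + 4/21  =  - 2712.81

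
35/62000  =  7/12400 = 0.00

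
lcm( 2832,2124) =8496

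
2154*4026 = 8672004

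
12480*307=3831360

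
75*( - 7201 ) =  - 540075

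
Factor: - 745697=-745697^1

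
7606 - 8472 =-866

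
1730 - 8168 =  - 6438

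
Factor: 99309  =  3^1 * 7^1*4729^1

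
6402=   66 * 97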